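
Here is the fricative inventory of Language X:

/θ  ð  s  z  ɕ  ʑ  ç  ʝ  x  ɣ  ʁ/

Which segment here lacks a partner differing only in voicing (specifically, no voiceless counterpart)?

Dental: /θ/ ~ /ð/
Alveolar: /s/ ~ /z/
Alveolo-palatal: /ɕ/ ~ /ʑ/
Palatal: /ç/ ~ /ʝ/
Velar: /x/ ~ /ɣ/
Uvular: only /ʁ/ (voiced); no voiceless partner.
So /ʁ/ is the unpaired segment.

/ʁ/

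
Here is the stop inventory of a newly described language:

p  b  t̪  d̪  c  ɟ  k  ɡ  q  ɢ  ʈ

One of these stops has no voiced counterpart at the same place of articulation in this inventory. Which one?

/ʈ/

Bilabial: /p/ ~ /b/
Dental: /t̪/ ~ /d̪/
Palatal: /c/ ~ /ɟ/
Velar: /k/ ~ /ɡ/
Uvular: /q/ ~ /ɢ/
Retroflex: only /ʈ/ (voiceless); no voiced partner.
So /ʈ/ is the unpaired segment.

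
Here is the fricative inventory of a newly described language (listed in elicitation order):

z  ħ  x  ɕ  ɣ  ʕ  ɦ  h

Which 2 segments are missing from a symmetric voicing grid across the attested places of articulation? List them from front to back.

/s/, /ʑ/

alveolar: voiceless —, voiced /z/.
alveolo-palatal: voiceless /ɕ/, voiced —.
velar: voiceless /x/, voiced /ɣ/.
pharyngeal: voiceless /ħ/, voiced /ʕ/.
glottal: voiceless /h/, voiced /ɦ/.
Gaps, from front to back: alveolar lacks voiceless (/s/); alveolo-palatal lacks voiced (/ʑ/).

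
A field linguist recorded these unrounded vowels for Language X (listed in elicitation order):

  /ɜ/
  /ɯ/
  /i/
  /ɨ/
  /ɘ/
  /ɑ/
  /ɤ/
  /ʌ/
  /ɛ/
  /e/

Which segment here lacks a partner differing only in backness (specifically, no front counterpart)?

High: /i/ ~ /ɨ/ ~ /ɯ/
High-mid: /e/ ~ /ɘ/ ~ /ɤ/
Low-mid: /ɛ/ ~ /ɜ/ ~ /ʌ/
Low: only /ɑ/ (back); no front partner.
So /ɑ/ is the unpaired segment.

/ɑ/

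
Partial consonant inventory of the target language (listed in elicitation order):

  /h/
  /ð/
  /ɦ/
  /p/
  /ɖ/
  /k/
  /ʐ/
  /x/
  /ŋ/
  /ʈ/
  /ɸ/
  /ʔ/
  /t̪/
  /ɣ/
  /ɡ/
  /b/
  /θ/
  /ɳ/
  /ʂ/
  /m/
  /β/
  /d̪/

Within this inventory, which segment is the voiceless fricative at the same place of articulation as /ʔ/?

/h/

/ʔ/ is a voiceless glottal stop.
The voiceless fricative at the same place is a voiceless glottal fricative — in this inventory, /h/.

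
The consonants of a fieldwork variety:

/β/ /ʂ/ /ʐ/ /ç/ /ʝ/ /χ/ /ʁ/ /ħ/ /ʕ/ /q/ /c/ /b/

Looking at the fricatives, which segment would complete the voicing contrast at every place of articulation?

/ɸ/

bilabial: voiceless —, voiced /β/.
retroflex: voiceless /ʂ/, voiced /ʐ/.
palatal: voiceless /ç/, voiced /ʝ/.
uvular: voiceless /χ/, voiced /ʁ/.
pharyngeal: voiceless /ħ/, voiced /ʕ/.
The bilabial row has no voiceless member, so the gap is the voiceless bilabial fricative /ɸ/.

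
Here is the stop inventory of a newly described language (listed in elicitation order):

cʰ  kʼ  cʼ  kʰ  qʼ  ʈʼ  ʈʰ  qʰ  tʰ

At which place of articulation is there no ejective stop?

alveolar: aspirated /tʰ/, ejective —.
retroflex: aspirated /ʈʰ/, ejective /ʈʼ/.
palatal: aspirated /cʰ/, ejective /cʼ/.
velar: aspirated /kʰ/, ejective /kʼ/.
uvular: aspirated /qʰ/, ejective /qʼ/.
Every place of articulation has an ejective member except alveolar, where /tʼ/ would be expected.

alveolar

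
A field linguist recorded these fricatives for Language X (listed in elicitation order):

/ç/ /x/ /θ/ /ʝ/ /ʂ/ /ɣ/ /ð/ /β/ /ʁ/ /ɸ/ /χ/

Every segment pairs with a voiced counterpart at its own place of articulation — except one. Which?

Bilabial: /ɸ/ ~ /β/
Dental: /θ/ ~ /ð/
Palatal: /ç/ ~ /ʝ/
Velar: /x/ ~ /ɣ/
Uvular: /χ/ ~ /ʁ/
Retroflex: only /ʂ/ (voiceless); no voiced partner.
So /ʂ/ is the unpaired segment.

/ʂ/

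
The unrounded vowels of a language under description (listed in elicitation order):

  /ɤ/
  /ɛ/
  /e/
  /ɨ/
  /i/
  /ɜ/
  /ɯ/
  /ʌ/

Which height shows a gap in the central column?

high-mid

high: front /i/, central /ɨ/, back /ɯ/.
high-mid: front /e/, central —, back /ɤ/.
low-mid: front /ɛ/, central /ɜ/, back /ʌ/.
Every height has a central member except high-mid, where /ɘ/ would be expected.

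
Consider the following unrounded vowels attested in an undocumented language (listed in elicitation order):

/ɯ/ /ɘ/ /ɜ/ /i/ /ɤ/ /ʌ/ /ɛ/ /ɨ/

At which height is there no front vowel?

high: front /i/, central /ɨ/, back /ɯ/.
high-mid: front —, central /ɘ/, back /ɤ/.
low-mid: front /ɛ/, central /ɜ/, back /ʌ/.
Every height has a front member except high-mid, where /e/ would be expected.

high-mid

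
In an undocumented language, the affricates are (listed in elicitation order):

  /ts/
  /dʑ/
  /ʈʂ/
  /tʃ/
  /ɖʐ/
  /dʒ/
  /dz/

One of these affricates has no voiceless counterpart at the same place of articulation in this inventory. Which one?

Alveolar: /ts/ ~ /dz/
Postalveolar: /tʃ/ ~ /dʒ/
Retroflex: /ʈʂ/ ~ /ɖʐ/
Alveolo-palatal: only /dʑ/ (voiced); no voiceless partner.
So /dʑ/ is the unpaired segment.

/dʑ/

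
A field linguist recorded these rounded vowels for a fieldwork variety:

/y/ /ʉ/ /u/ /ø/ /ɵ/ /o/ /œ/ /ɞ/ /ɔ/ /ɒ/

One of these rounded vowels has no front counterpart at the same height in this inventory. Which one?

High: /y/ ~ /ʉ/ ~ /u/
High-mid: /ø/ ~ /ɵ/ ~ /o/
Low-mid: /œ/ ~ /ɞ/ ~ /ɔ/
Low: only /ɒ/ (back); no front partner.
So /ɒ/ is the unpaired segment.

/ɒ/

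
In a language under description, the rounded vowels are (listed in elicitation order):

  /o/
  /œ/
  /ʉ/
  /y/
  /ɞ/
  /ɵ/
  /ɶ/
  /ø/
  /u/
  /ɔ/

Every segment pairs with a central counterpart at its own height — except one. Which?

High: /y/ ~ /ʉ/ ~ /u/
High-mid: /ø/ ~ /ɵ/ ~ /o/
Low-mid: /œ/ ~ /ɞ/ ~ /ɔ/
Low: only /ɶ/ (front); no central partner.
So /ɶ/ is the unpaired segment.

/ɶ/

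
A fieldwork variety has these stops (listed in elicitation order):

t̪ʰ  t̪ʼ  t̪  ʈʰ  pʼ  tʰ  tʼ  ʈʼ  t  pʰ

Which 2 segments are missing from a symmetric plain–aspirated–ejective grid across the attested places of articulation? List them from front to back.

/p/, /ʈ/

place of articulation  plain     aspirated  ejective
bilabial          —         pʰ        pʼ      
dental            t̪        t̪ʰ       t̪ʼ     
alveolar          t         tʰ        tʼ      
retroflex         —         ʈʰ        ʈʼ      
Gaps, from front to back: bilabial lacks plain (/p/); retroflex lacks plain (/ʈ/).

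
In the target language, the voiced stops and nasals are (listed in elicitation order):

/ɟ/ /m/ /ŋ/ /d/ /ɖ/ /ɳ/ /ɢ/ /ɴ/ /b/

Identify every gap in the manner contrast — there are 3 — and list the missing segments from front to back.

bilabial: oral stop /b/, nasal /m/.
alveolar: oral stop /d/, nasal —.
retroflex: oral stop /ɖ/, nasal /ɳ/.
palatal: oral stop /ɟ/, nasal —.
velar: oral stop —, nasal /ŋ/.
uvular: oral stop /ɢ/, nasal /ɴ/.
Gaps, from front to back: alveolar lacks nasal (/n/); palatal lacks nasal (/ɲ/); velar lacks oral stop (/ɡ/).

/n/, /ɲ/, /ɡ/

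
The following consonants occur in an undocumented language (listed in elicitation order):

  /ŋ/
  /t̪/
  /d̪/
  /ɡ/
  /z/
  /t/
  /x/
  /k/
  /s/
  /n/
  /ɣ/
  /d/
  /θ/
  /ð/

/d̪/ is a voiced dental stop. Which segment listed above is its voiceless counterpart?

/t̪/

The voiceless counterpart is a voiceless dental stop — in this inventory, /t̪/.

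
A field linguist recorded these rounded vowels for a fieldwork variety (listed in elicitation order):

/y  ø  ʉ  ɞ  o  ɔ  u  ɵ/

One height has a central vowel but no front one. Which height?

low-mid

high: front /y/, central /ʉ/, back /u/.
high-mid: front /ø/, central /ɵ/, back /o/.
low-mid: front —, central /ɞ/, back /ɔ/.
Every height has a front member except low-mid, where /œ/ would be expected.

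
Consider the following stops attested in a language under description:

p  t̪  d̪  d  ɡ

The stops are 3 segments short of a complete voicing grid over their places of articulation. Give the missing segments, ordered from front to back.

bilabial: voiceless /p/, voiced —.
dental: voiceless /t̪/, voiced /d̪/.
alveolar: voiceless —, voiced /d/.
velar: voiceless —, voiced /ɡ/.
Gaps, from front to back: bilabial lacks voiced (/b/); alveolar lacks voiceless (/t/); velar lacks voiceless (/k/).

/b/, /t/, /k/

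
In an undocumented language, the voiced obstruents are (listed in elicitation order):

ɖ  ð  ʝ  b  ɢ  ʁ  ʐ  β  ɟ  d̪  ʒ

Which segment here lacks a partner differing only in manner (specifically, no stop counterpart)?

/ʒ/

Bilabial: /b/ ~ /β/
Dental: /d̪/ ~ /ð/
Retroflex: /ɖ/ ~ /ʐ/
Palatal: /ɟ/ ~ /ʝ/
Uvular: /ɢ/ ~ /ʁ/
Postalveolar: only /ʒ/ (fricative); no stop partner.
So /ʒ/ is the unpaired segment.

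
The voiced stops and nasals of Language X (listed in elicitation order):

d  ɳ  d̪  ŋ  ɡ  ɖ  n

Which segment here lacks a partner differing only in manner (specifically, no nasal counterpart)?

Alveolar: /d/ ~ /n/
Retroflex: /ɖ/ ~ /ɳ/
Velar: /ɡ/ ~ /ŋ/
Dental: only /d̪/ (oral stop); no nasal partner.
So /d̪/ is the unpaired segment.

/d̪/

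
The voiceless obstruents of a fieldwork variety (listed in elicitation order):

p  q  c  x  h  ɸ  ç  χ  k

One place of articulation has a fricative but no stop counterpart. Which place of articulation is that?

glottal

place of articulation  stop      fricative
bilabial          p         ɸ       
palatal           c         ç       
velar             k         x       
uvular            q         χ       
glottal           —         h       
Every place of articulation has a stop member except glottal, where /ʔ/ would be expected.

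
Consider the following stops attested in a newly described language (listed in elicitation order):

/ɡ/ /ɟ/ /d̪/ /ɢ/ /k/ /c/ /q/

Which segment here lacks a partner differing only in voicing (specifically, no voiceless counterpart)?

/d̪/

Palatal: /c/ ~ /ɟ/
Velar: /k/ ~ /ɡ/
Uvular: /q/ ~ /ɢ/
Dental: only /d̪/ (voiced); no voiceless partner.
So /d̪/ is the unpaired segment.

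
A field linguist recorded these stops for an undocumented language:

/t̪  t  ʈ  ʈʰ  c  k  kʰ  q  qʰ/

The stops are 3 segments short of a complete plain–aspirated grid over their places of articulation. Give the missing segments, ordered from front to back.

Plain: /t̪/ (dental), /t/ (alveolar), /ʈ/ (retroflex), /c/ (palatal), /k/ (velar), /q/ (uvular).
Aspirated: /ʈʰ/ (retroflex), /kʰ/ (velar), /qʰ/ (uvular).
Gaps, from front to back: dental lacks aspirated (/t̪ʰ/); alveolar lacks aspirated (/tʰ/); palatal lacks aspirated (/cʰ/).

/t̪ʰ/, /tʰ/, /cʰ/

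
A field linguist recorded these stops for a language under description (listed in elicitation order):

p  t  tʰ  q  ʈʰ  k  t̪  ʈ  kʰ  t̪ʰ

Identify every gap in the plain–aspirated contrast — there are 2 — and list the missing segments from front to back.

/pʰ/, /qʰ/

Plain: /p/ (bilabial), /t̪/ (dental), /t/ (alveolar), /ʈ/ (retroflex), /k/ (velar), /q/ (uvular).
Aspirated: /t̪ʰ/ (dental), /tʰ/ (alveolar), /ʈʰ/ (retroflex), /kʰ/ (velar).
Gaps, from front to back: bilabial lacks aspirated (/pʰ/); uvular lacks aspirated (/qʰ/).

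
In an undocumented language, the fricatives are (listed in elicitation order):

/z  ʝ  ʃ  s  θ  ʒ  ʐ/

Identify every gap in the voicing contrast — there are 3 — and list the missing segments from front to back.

place of articulation  voiceless  voiced  
dental            θ         —       
alveolar          s         z       
postalveolar      ʃ         ʒ       
retroflex         —         ʐ       
palatal           —         ʝ       
Gaps, from front to back: dental lacks voiced (/ð/); retroflex lacks voiceless (/ʂ/); palatal lacks voiceless (/ç/).

/ð/, /ʂ/, /ç/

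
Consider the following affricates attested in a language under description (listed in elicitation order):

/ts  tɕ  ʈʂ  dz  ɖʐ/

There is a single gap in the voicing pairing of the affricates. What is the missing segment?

alveolar: voiceless /ts/, voiced /dz/.
retroflex: voiceless /ʈʂ/, voiced /ɖʐ/.
alveolo-palatal: voiceless /tɕ/, voiced —.
The alveolo-palatal row has no voiced member, so the gap is the voiced alveolo-palatal affricate /dʑ/.

/dʑ/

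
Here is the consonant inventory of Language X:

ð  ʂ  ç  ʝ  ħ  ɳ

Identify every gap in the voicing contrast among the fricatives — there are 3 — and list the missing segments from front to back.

dental: voiceless —, voiced /ð/.
retroflex: voiceless /ʂ/, voiced —.
palatal: voiceless /ç/, voiced /ʝ/.
pharyngeal: voiceless /ħ/, voiced —.
Gaps, from front to back: dental lacks voiceless (/θ/); retroflex lacks voiced (/ʐ/); pharyngeal lacks voiced (/ʕ/).

/θ/, /ʐ/, /ʕ/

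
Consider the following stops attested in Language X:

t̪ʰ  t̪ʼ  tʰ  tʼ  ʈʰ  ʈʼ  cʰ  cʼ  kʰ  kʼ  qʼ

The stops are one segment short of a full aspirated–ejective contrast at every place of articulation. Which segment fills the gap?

/qʰ/

dental: aspirated /t̪ʰ/, ejective /t̪ʼ/.
alveolar: aspirated /tʰ/, ejective /tʼ/.
retroflex: aspirated /ʈʰ/, ejective /ʈʼ/.
palatal: aspirated /cʰ/, ejective /cʼ/.
velar: aspirated /kʰ/, ejective /kʼ/.
uvular: aspirated —, ejective /qʼ/.
The uvular row has no aspirated member, so the gap is the aspirated uvular stop /qʰ/.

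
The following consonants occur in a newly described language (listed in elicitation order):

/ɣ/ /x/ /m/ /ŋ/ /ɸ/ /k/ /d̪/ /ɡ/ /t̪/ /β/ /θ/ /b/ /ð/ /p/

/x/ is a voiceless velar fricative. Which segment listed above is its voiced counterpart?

/ɣ/

The voiced counterpart is a voiced velar fricative — in this inventory, /ɣ/.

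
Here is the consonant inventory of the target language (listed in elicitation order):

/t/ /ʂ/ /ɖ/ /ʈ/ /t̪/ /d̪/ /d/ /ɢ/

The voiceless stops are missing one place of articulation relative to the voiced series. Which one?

dental: voiceless /t̪/, voiced /d̪/.
alveolar: voiceless /t/, voiced /d/.
retroflex: voiceless /ʈ/, voiced /ɖ/.
uvular: voiceless —, voiced /ɢ/.
Every place of articulation has a voiceless member except uvular, where /q/ would be expected.

uvular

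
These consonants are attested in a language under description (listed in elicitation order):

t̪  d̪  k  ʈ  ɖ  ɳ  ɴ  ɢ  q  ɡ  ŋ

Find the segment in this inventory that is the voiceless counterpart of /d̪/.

/d̪/ is a voiced dental stop.
The voiceless counterpart is a voiceless dental stop — in this inventory, /t̪/.

/t̪/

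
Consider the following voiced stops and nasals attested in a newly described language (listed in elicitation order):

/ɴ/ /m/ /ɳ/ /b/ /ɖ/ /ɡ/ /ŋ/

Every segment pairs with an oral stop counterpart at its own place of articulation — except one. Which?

Bilabial: /b/ ~ /m/
Retroflex: /ɖ/ ~ /ɳ/
Velar: /ɡ/ ~ /ŋ/
Uvular: only /ɴ/ (nasal); no oral stop partner.
So /ɴ/ is the unpaired segment.

/ɴ/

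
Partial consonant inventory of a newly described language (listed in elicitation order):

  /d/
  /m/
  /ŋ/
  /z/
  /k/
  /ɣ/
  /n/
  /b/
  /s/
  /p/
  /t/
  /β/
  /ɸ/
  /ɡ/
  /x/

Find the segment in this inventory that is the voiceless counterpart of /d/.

/t/

/d/ is a voiced alveolar stop.
The voiceless counterpart is a voiceless alveolar stop — in this inventory, /t/.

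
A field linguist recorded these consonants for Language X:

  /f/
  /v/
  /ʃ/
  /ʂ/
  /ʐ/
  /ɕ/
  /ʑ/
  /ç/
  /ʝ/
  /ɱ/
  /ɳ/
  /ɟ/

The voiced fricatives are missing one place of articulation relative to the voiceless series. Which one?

postalveolar

Voiceless: /f/ (labiodental), /ʃ/ (postalveolar), /ʂ/ (retroflex), /ɕ/ (alveolo-palatal), /ç/ (palatal).
Voiced: /v/ (labiodental), /ʐ/ (retroflex), /ʑ/ (alveolo-palatal), /ʝ/ (palatal).
Every place of articulation has a voiced member except postalveolar, where /ʒ/ would be expected.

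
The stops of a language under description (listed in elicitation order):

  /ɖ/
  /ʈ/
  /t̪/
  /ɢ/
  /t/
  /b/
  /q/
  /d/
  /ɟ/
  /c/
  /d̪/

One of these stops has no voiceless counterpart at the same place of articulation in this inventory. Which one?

/b/

Dental: /t̪/ ~ /d̪/
Alveolar: /t/ ~ /d/
Retroflex: /ʈ/ ~ /ɖ/
Palatal: /c/ ~ /ɟ/
Uvular: /q/ ~ /ɢ/
Bilabial: only /b/ (voiced); no voiceless partner.
So /b/ is the unpaired segment.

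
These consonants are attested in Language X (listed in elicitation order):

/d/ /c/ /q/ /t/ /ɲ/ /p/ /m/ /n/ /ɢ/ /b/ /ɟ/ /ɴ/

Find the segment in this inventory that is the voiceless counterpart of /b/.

/p/

/b/ is a voiced bilabial stop.
The voiceless counterpart is a voiceless bilabial stop — in this inventory, /p/.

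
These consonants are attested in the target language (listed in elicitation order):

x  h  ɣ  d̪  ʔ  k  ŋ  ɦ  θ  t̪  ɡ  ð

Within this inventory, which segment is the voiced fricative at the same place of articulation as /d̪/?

/ð/

/d̪/ is a voiced dental stop.
The voiced fricative at the same place is a voiced dental fricative — in this inventory, /ð/.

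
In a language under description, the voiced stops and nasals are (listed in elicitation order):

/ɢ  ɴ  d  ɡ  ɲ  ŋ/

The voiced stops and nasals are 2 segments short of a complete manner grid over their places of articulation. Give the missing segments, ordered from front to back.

/n/, /ɟ/

Oral stop: /d/ (alveolar), /ɡ/ (velar), /ɢ/ (uvular).
Nasal: /ɲ/ (palatal), /ŋ/ (velar), /ɴ/ (uvular).
Gaps, from front to back: alveolar lacks nasal (/n/); palatal lacks oral stop (/ɟ/).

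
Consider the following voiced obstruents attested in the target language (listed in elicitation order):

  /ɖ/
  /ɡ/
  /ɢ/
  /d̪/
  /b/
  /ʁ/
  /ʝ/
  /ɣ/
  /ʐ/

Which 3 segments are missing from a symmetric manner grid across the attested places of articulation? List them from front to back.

Stop: /b/ (bilabial), /d̪/ (dental), /ɖ/ (retroflex), /ɡ/ (velar), /ɢ/ (uvular).
Fricative: /ʐ/ (retroflex), /ʝ/ (palatal), /ɣ/ (velar), /ʁ/ (uvular).
Gaps, from front to back: bilabial lacks fricative (/β/); dental lacks fricative (/ð/); palatal lacks stop (/ɟ/).

/β/, /ð/, /ɟ/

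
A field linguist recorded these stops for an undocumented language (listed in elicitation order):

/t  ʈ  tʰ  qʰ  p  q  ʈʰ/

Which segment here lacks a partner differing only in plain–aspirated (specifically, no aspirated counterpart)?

/p/

Alveolar: /t/ ~ /tʰ/
Retroflex: /ʈ/ ~ /ʈʰ/
Uvular: /q/ ~ /qʰ/
Bilabial: only /p/ (plain); no aspirated partner.
So /p/ is the unpaired segment.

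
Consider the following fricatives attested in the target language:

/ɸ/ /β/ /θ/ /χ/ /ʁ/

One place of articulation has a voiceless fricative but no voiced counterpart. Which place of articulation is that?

dental

bilabial: voiceless /ɸ/, voiced /β/.
dental: voiceless /θ/, voiced —.
uvular: voiceless /χ/, voiced /ʁ/.
Every place of articulation has a voiced member except dental, where /ð/ would be expected.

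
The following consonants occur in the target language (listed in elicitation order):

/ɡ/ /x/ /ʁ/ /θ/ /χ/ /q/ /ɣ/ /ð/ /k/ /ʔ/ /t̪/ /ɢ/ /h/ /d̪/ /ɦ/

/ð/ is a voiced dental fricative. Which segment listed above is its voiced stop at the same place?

/d̪/

The voiced stop at the same place is a voiced dental stop — in this inventory, /d̪/.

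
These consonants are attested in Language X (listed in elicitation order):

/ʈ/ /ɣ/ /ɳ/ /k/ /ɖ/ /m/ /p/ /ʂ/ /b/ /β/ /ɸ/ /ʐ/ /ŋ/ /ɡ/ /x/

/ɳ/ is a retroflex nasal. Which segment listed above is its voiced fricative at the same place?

The voiced fricative at the same place is a voiced retroflex fricative — in this inventory, /ʐ/.

/ʐ/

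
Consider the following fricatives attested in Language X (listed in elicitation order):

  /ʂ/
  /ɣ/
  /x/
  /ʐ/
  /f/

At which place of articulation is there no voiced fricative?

labiodental

Voiceless: /f/ (labiodental), /ʂ/ (retroflex), /x/ (velar).
Voiced: /ʐ/ (retroflex), /ɣ/ (velar).
Every place of articulation has a voiced member except labiodental, where /v/ would be expected.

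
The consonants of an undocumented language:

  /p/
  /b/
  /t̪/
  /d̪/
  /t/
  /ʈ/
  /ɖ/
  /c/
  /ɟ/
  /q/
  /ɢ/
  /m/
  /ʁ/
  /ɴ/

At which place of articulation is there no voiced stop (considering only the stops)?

bilabial: voiceless /p/, voiced /b/.
dental: voiceless /t̪/, voiced /d̪/.
alveolar: voiceless /t/, voiced —.
retroflex: voiceless /ʈ/, voiced /ɖ/.
palatal: voiceless /c/, voiced /ɟ/.
uvular: voiceless /q/, voiced /ɢ/.
Every place of articulation has a voiced member except alveolar, where /d/ would be expected.

alveolar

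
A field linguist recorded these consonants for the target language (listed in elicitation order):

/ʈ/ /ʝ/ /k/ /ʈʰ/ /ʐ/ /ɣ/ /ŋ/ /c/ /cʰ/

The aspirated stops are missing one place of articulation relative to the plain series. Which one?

Plain: /ʈ/ (retroflex), /c/ (palatal), /k/ (velar).
Aspirated: /ʈʰ/ (retroflex), /cʰ/ (palatal).
Every place of articulation has an aspirated member except velar, where /kʰ/ would be expected.

velar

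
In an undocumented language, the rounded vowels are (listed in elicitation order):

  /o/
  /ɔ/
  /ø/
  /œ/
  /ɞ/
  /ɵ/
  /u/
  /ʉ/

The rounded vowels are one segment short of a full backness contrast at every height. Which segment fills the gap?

/y/

Front: /ø/ (high-mid), /œ/ (low-mid).
Central: /ʉ/ (high), /ɵ/ (high-mid), /ɞ/ (low-mid).
Back: /u/ (high), /o/ (high-mid), /ɔ/ (low-mid).
The high row has no front member, so the gap is the high front rounded vowel /y/.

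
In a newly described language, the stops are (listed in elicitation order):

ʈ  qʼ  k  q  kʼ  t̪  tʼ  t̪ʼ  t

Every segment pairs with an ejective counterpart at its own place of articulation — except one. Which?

Dental: /t̪/ ~ /t̪ʼ/
Alveolar: /t/ ~ /tʼ/
Velar: /k/ ~ /kʼ/
Uvular: /q/ ~ /qʼ/
Retroflex: only /ʈ/ (plain); no ejective partner.
So /ʈ/ is the unpaired segment.

/ʈ/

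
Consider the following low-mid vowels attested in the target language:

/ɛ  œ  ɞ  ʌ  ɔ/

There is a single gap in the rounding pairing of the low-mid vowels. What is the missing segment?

front: unrounded /ɛ/, rounded /œ/.
central: unrounded —, rounded /ɞ/.
back: unrounded /ʌ/, rounded /ɔ/.
The central row has no unrounded member, so the gap is the central unrounded vowel /ɜ/.

/ɜ/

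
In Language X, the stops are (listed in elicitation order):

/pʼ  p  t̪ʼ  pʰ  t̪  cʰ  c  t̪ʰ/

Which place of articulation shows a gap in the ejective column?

palatal

place of articulation  plain     aspirated  ejective
bilabial          p         pʰ        pʼ      
dental            t̪        t̪ʰ       t̪ʼ     
palatal           c         cʰ        —       
Every place of articulation has an ejective member except palatal, where /cʼ/ would be expected.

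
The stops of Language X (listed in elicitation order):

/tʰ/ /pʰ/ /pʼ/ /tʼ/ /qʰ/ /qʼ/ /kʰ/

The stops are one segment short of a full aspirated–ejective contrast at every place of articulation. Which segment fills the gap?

Aspirated: /pʰ/ (bilabial), /tʰ/ (alveolar), /kʰ/ (velar), /qʰ/ (uvular).
Ejective: /pʼ/ (bilabial), /tʼ/ (alveolar), /qʼ/ (uvular).
The velar row has no ejective member, so the gap is the ejective velar stop /kʼ/.

/kʼ/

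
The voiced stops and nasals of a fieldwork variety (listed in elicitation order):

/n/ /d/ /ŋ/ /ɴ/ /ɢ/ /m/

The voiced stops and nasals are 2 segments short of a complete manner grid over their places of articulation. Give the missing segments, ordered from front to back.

/b/, /ɡ/

Oral stop: /d/ (alveolar), /ɢ/ (uvular).
Nasal: /m/ (bilabial), /n/ (alveolar), /ŋ/ (velar), /ɴ/ (uvular).
Gaps, from front to back: bilabial lacks oral stop (/b/); velar lacks oral stop (/ɡ/).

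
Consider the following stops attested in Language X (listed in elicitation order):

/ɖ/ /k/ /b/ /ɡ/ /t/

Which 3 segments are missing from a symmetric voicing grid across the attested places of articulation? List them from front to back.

place of articulation  voiceless  voiced  
bilabial          —         b       
alveolar          t         —       
retroflex         —         ɖ       
velar             k         ɡ       
Gaps, from front to back: bilabial lacks voiceless (/p/); alveolar lacks voiced (/d/); retroflex lacks voiceless (/ʈ/).

/p/, /d/, /ʈ/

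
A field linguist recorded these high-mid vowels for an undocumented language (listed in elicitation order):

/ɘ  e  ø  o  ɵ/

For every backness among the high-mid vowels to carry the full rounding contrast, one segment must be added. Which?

/ɤ/

front: unrounded /e/, rounded /ø/.
central: unrounded /ɘ/, rounded /ɵ/.
back: unrounded —, rounded /o/.
The back row has no unrounded member, so the gap is the back unrounded vowel /ɤ/.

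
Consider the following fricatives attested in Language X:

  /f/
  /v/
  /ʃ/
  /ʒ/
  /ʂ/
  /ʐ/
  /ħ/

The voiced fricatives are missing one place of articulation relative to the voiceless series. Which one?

pharyngeal

labiodental: voiceless /f/, voiced /v/.
postalveolar: voiceless /ʃ/, voiced /ʒ/.
retroflex: voiceless /ʂ/, voiced /ʐ/.
pharyngeal: voiceless /ħ/, voiced —.
Every place of articulation has a voiced member except pharyngeal, where /ʕ/ would be expected.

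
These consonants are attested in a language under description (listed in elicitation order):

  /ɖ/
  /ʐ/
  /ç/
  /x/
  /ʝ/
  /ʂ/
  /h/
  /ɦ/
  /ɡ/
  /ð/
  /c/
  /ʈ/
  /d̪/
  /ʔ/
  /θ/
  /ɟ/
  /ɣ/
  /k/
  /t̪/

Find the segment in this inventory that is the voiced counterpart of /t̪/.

/t̪/ is a voiceless dental stop.
The voiced counterpart is a voiced dental stop — in this inventory, /d̪/.

/d̪/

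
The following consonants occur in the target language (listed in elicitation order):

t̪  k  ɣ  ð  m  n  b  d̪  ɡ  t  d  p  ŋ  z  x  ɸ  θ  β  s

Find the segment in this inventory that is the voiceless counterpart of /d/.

/d/ is a voiced alveolar stop.
The voiceless counterpart is a voiceless alveolar stop — in this inventory, /t/.

/t/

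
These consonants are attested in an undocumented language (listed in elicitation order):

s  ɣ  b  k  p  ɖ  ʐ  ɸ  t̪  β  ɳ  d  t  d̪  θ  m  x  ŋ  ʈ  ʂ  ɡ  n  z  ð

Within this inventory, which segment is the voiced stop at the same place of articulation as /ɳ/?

/ɖ/

/ɳ/ is a retroflex nasal.
The voiced stop at the same place is a voiced retroflex stop — in this inventory, /ɖ/.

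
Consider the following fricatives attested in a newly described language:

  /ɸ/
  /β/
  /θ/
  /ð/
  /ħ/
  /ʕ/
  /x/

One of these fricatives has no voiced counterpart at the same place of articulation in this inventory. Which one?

Bilabial: /ɸ/ ~ /β/
Dental: /θ/ ~ /ð/
Pharyngeal: /ħ/ ~ /ʕ/
Velar: only /x/ (voiceless); no voiced partner.
So /x/ is the unpaired segment.

/x/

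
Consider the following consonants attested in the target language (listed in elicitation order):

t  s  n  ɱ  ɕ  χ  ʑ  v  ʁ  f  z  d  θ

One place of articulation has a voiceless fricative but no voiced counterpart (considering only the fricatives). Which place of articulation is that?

Voiceless: /f/ (labiodental), /θ/ (dental), /s/ (alveolar), /ɕ/ (alveolo-palatal), /χ/ (uvular).
Voiced: /v/ (labiodental), /z/ (alveolar), /ʑ/ (alveolo-palatal), /ʁ/ (uvular).
Every place of articulation has a voiced member except dental, where /ð/ would be expected.

dental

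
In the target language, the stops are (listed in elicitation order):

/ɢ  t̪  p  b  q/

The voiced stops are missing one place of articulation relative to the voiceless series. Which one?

dental

Voiceless: /p/ (bilabial), /t̪/ (dental), /q/ (uvular).
Voiced: /b/ (bilabial), /ɢ/ (uvular).
Every place of articulation has a voiced member except dental, where /d̪/ would be expected.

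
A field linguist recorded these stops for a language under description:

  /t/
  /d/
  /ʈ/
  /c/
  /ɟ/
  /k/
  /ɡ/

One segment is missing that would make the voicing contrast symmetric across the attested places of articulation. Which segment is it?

/ɖ/

alveolar: voiceless /t/, voiced /d/.
retroflex: voiceless /ʈ/, voiced —.
palatal: voiceless /c/, voiced /ɟ/.
velar: voiceless /k/, voiced /ɡ/.
The retroflex row has no voiced member, so the gap is the voiced retroflex stop /ɖ/.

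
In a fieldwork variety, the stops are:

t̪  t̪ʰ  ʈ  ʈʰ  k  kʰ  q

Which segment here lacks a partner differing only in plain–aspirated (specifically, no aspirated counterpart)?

Dental: /t̪/ ~ /t̪ʰ/
Retroflex: /ʈ/ ~ /ʈʰ/
Velar: /k/ ~ /kʰ/
Uvular: only /q/ (plain); no aspirated partner.
So /q/ is the unpaired segment.

/q/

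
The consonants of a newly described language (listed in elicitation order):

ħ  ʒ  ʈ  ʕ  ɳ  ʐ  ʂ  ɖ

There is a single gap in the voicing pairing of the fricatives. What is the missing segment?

/ʃ/

postalveolar: voiceless —, voiced /ʒ/.
retroflex: voiceless /ʂ/, voiced /ʐ/.
pharyngeal: voiceless /ħ/, voiced /ʕ/.
The postalveolar row has no voiceless member, so the gap is the voiceless postalveolar fricative /ʃ/.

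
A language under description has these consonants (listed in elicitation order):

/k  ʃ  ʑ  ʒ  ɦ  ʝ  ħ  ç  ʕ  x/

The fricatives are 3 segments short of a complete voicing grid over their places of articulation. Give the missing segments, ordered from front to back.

/ɕ/, /ɣ/, /h/

Voiceless: /ʃ/ (postalveolar), /ç/ (palatal), /x/ (velar), /ħ/ (pharyngeal).
Voiced: /ʒ/ (postalveolar), /ʑ/ (alveolo-palatal), /ʝ/ (palatal), /ʕ/ (pharyngeal), /ɦ/ (glottal).
Gaps, from front to back: alveolo-palatal lacks voiceless (/ɕ/); velar lacks voiced (/ɣ/); glottal lacks voiceless (/h/).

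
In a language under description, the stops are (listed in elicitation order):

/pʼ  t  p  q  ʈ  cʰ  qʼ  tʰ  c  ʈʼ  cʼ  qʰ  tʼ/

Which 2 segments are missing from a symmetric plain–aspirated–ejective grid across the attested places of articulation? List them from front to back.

/pʰ/, /ʈʰ/

bilabial: plain /p/, aspirated —, ejective /pʼ/.
alveolar: plain /t/, aspirated /tʰ/, ejective /tʼ/.
retroflex: plain /ʈ/, aspirated —, ejective /ʈʼ/.
palatal: plain /c/, aspirated /cʰ/, ejective /cʼ/.
uvular: plain /q/, aspirated /qʰ/, ejective /qʼ/.
Gaps, from front to back: bilabial lacks aspirated (/pʰ/); retroflex lacks aspirated (/ʈʰ/).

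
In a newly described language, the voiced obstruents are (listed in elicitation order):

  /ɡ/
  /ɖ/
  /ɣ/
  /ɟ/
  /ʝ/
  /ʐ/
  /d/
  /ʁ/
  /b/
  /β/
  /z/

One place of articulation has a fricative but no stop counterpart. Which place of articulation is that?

uvular

bilabial: stop /b/, fricative /β/.
alveolar: stop /d/, fricative /z/.
retroflex: stop /ɖ/, fricative /ʐ/.
palatal: stop /ɟ/, fricative /ʝ/.
velar: stop /ɡ/, fricative /ɣ/.
uvular: stop —, fricative /ʁ/.
Every place of articulation has a stop member except uvular, where /ɢ/ would be expected.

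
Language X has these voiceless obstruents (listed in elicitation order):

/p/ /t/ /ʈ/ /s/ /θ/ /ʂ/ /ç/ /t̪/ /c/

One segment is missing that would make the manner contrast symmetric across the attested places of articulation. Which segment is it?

Stop: /p/ (bilabial), /t̪/ (dental), /t/ (alveolar), /ʈ/ (retroflex), /c/ (palatal).
Fricative: /θ/ (dental), /s/ (alveolar), /ʂ/ (retroflex), /ç/ (palatal).
The bilabial row has no fricative member, so the gap is the bilabial fricative /ɸ/.

/ɸ/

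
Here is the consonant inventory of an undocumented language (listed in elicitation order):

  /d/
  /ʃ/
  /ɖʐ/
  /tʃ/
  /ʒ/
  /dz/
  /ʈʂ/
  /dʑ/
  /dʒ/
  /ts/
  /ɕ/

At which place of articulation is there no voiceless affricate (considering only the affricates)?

alveolo-palatal

Voiceless: /ts/ (alveolar), /tʃ/ (postalveolar), /ʈʂ/ (retroflex).
Voiced: /dz/ (alveolar), /dʒ/ (postalveolar), /ɖʐ/ (retroflex), /dʑ/ (alveolo-palatal).
Every place of articulation has a voiceless member except alveolo-palatal, where /tɕ/ would be expected.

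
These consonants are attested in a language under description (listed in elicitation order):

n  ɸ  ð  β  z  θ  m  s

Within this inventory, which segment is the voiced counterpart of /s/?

/s/ is a voiceless alveolar fricative.
The voiced counterpart is a voiced alveolar fricative — in this inventory, /z/.

/z/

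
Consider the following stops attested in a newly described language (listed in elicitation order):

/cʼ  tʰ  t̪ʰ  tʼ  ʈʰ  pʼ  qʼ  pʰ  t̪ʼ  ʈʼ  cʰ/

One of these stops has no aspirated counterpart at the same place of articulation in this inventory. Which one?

Bilabial: /pʰ/ ~ /pʼ/
Dental: /t̪ʰ/ ~ /t̪ʼ/
Alveolar: /tʰ/ ~ /tʼ/
Retroflex: /ʈʰ/ ~ /ʈʼ/
Palatal: /cʰ/ ~ /cʼ/
Uvular: only /qʼ/ (ejective); no aspirated partner.
So /qʼ/ is the unpaired segment.

/qʼ/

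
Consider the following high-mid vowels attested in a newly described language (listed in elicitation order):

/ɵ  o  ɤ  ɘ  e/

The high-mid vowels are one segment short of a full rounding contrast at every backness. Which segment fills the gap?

/ø/

front: unrounded /e/, rounded —.
central: unrounded /ɘ/, rounded /ɵ/.
back: unrounded /ɤ/, rounded /o/.
The front row has no rounded member, so the gap is the front rounded vowel /ø/.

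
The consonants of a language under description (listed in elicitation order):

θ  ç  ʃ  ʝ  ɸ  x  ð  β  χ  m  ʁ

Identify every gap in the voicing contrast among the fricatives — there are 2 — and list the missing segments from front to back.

bilabial: voiceless /ɸ/, voiced /β/.
dental: voiceless /θ/, voiced /ð/.
postalveolar: voiceless /ʃ/, voiced —.
palatal: voiceless /ç/, voiced /ʝ/.
velar: voiceless /x/, voiced —.
uvular: voiceless /χ/, voiced /ʁ/.
Gaps, from front to back: postalveolar lacks voiced (/ʒ/); velar lacks voiced (/ɣ/).

/ʒ/, /ɣ/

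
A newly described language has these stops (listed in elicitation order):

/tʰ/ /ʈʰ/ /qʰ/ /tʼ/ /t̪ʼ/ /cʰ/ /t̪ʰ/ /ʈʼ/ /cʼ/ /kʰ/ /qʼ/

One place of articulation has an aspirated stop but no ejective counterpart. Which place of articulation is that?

dental: aspirated /t̪ʰ/, ejective /t̪ʼ/.
alveolar: aspirated /tʰ/, ejective /tʼ/.
retroflex: aspirated /ʈʰ/, ejective /ʈʼ/.
palatal: aspirated /cʰ/, ejective /cʼ/.
velar: aspirated /kʰ/, ejective —.
uvular: aspirated /qʰ/, ejective /qʼ/.
Every place of articulation has an ejective member except velar, where /kʼ/ would be expected.

velar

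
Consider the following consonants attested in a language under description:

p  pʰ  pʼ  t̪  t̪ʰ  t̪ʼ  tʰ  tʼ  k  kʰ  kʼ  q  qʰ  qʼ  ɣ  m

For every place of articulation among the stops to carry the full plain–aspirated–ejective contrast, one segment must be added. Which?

bilabial: plain /p/, aspirated /pʰ/, ejective /pʼ/.
dental: plain /t̪/, aspirated /t̪ʰ/, ejective /t̪ʼ/.
alveolar: plain —, aspirated /tʰ/, ejective /tʼ/.
velar: plain /k/, aspirated /kʰ/, ejective /kʼ/.
uvular: plain /q/, aspirated /qʰ/, ejective /qʼ/.
The alveolar row has no plain member, so the gap is the plain alveolar stop /t/.

/t/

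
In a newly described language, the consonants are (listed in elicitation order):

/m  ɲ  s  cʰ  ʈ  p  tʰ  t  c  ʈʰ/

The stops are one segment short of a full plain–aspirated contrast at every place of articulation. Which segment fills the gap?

Plain: /p/ (bilabial), /t/ (alveolar), /ʈ/ (retroflex), /c/ (palatal).
Aspirated: /tʰ/ (alveolar), /ʈʰ/ (retroflex), /cʰ/ (palatal).
The bilabial row has no aspirated member, so the gap is the aspirated bilabial stop /pʰ/.

/pʰ/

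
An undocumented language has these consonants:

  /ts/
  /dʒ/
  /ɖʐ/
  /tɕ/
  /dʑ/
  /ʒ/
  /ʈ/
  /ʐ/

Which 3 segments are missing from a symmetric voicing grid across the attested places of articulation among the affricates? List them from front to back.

/dz/, /tʃ/, /ʈʂ/

place of articulation  voiceless  voiced  
alveolar          ts        —       
postalveolar      —         dʒ      
retroflex         —         ɖʐ      
alveolo-palatal   tɕ        dʑ      
Gaps, from front to back: alveolar lacks voiced (/dz/); postalveolar lacks voiceless (/tʃ/); retroflex lacks voiceless (/ʈʂ/).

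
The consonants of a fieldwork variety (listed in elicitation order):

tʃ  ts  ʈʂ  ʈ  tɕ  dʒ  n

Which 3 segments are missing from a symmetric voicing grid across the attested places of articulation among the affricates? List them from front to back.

/dz/, /ɖʐ/, /dʑ/

Voiceless: /ts/ (alveolar), /tʃ/ (postalveolar), /ʈʂ/ (retroflex), /tɕ/ (alveolo-palatal).
Voiced: /dʒ/ (postalveolar).
Gaps, from front to back: alveolar lacks voiced (/dz/); retroflex lacks voiced (/ɖʐ/); alveolo-palatal lacks voiced (/dʑ/).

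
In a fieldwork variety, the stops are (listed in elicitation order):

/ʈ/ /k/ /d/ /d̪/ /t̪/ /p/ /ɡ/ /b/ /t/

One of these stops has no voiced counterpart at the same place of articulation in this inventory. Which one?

Bilabial: /p/ ~ /b/
Dental: /t̪/ ~ /d̪/
Alveolar: /t/ ~ /d/
Velar: /k/ ~ /ɡ/
Retroflex: only /ʈ/ (voiceless); no voiced partner.
So /ʈ/ is the unpaired segment.

/ʈ/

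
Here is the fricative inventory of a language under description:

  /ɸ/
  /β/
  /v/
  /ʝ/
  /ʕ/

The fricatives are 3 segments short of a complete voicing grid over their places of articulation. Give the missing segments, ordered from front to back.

Voiceless: /ɸ/ (bilabial).
Voiced: /β/ (bilabial), /v/ (labiodental), /ʝ/ (palatal), /ʕ/ (pharyngeal).
Gaps, from front to back: labiodental lacks voiceless (/f/); palatal lacks voiceless (/ç/); pharyngeal lacks voiceless (/ħ/).

/f/, /ç/, /ħ/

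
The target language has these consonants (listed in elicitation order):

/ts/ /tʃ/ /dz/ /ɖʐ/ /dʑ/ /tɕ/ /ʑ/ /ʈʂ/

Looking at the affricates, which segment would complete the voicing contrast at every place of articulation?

Voiceless: /ts/ (alveolar), /tʃ/ (postalveolar), /ʈʂ/ (retroflex), /tɕ/ (alveolo-palatal).
Voiced: /dz/ (alveolar), /ɖʐ/ (retroflex), /dʑ/ (alveolo-palatal).
The postalveolar row has no voiced member, so the gap is the voiced postalveolar affricate /dʒ/.

/dʒ/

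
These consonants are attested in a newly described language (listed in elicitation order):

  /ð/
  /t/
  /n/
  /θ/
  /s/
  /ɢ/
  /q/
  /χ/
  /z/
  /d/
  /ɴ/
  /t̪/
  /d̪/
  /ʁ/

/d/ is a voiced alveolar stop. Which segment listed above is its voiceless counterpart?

/t/

The voiceless counterpart is a voiceless alveolar stop — in this inventory, /t/.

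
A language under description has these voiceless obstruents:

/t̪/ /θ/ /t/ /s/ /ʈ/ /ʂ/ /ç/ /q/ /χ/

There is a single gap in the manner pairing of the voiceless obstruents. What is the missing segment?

dental: stop /t̪/, fricative /θ/.
alveolar: stop /t/, fricative /s/.
retroflex: stop /ʈ/, fricative /ʂ/.
palatal: stop —, fricative /ç/.
uvular: stop /q/, fricative /χ/.
The palatal row has no stop member, so the gap is the palatal stop /c/.

/c/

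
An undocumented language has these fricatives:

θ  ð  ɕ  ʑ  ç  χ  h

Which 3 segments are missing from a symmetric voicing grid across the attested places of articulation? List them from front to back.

/ʝ/, /ʁ/, /ɦ/

Voiceless: /θ/ (dental), /ɕ/ (alveolo-palatal), /ç/ (palatal), /χ/ (uvular), /h/ (glottal).
Voiced: /ð/ (dental), /ʑ/ (alveolo-palatal).
Gaps, from front to back: palatal lacks voiced (/ʝ/); uvular lacks voiced (/ʁ/); glottal lacks voiced (/ɦ/).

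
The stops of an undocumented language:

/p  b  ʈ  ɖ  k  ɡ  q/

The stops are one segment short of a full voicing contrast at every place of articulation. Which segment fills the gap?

/ɢ/

bilabial: voiceless /p/, voiced /b/.
retroflex: voiceless /ʈ/, voiced /ɖ/.
velar: voiceless /k/, voiced /ɡ/.
uvular: voiceless /q/, voiced —.
The uvular row has no voiced member, so the gap is the voiced uvular stop /ɢ/.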